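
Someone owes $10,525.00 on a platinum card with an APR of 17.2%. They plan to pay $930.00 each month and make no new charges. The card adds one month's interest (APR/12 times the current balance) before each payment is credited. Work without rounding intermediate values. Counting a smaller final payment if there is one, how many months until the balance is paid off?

13 months

Monthly rate r = 17.2%/12 = 1.43333% = 0.0143333.
Recurrence: B ← B·(1+r) − $930.00.
Month 1: interest $150.86; balance after payment $9,745.86.
Month 2: interest $139.69; balance after payment $8,955.55.
Closed form: n = −ln(1 − rB₀/P)/ln(1+r) = −ln(0.83779)/ln(1.01433) ≈ 12.437, so the balance reaches zero during payment 13.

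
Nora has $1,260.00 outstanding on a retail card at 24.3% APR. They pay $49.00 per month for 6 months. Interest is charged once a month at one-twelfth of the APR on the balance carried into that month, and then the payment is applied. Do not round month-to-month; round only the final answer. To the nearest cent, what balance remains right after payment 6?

$1,111.76

Monthly rate r = 24.3%/12 = 2.025% = 0.02025.
Each month: B ← B·(1+r) − $49.00.
Month 1: interest $25.52; balance after payment $1,236.52.
Month 2: interest $25.04; balance after payment $1,212.55.
Month 3: interest $24.55; balance after payment $1,188.11.
Month 4: interest $24.06; balance after payment $1,163.17.
Month 5: interest $23.55; balance after payment $1,137.72.
Month 6: interest $23.04; balance after payment $1,111.76.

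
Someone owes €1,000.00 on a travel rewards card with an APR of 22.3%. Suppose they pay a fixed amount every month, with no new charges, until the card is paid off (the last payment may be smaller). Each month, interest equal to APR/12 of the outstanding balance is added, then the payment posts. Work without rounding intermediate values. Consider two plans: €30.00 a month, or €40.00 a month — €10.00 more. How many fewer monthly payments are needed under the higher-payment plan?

19 fewer payments

Monthly rate r = 22.3%/12 = 1.85833% = 0.0185833.
At €30.00/mo: n = ⌈−ln(1 − rB₀/P)/ln(1+r)⌉ = 53 payments (last €14.18); total interest = total paid − €1,000.00 = €574.18.
At €40.00/mo: 34 payments (last €37.15); total interest €357.15.
Payments saved = 53 − 34 = 19.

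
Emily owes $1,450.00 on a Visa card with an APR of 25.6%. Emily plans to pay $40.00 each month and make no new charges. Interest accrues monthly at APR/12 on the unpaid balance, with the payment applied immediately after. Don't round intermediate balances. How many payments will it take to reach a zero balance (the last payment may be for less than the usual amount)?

Monthly rate r = 25.6%/12 = 2.13333% = 0.0213333.
Recurrence: B ← B·(1+r) − $40.00.
Month 1: interest $30.93; balance after payment $1,440.93.
Month 2: interest $30.74; balance after payment $1,431.67.
Closed form: n = −ln(1 − rB₀/P)/ln(1+r) = −ln(0.22667)/ln(1.02133) ≈ 70.315, so the balance reaches zero during payment 71.

71 months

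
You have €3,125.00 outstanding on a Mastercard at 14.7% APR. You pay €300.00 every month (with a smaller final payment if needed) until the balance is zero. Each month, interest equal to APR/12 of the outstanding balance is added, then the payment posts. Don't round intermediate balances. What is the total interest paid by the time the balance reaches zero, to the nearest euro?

Monthly rate r = 14.7%/12 = 1.225% = 0.01225.
Payoff takes n = ⌈−ln(1 − rB₀/P)/ln(1+r)⌉ = ⌈11.212⌉ = 12 payments; the last is €63.89.
Total paid = 11·€300.00 + €63.89 = €3,363.89.
Total interest = total paid − principal = €3,363.89 − €3,125.00 = €238.89.

€239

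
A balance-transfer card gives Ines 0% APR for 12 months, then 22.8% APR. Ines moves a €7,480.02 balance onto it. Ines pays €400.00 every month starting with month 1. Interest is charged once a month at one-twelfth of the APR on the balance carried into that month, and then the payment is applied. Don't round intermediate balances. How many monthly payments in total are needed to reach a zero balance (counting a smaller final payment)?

Promo months 1–12 at r₀ = 0%/12 = 0; months 13+ at r₁ = 22.8%/12 = 0.019.
After month 12 (no interest yet): B = €7,480.02 − 12·€400.00 = €2,680.02.
Then at r₁ with €400.00/mo: n₂ = −ln(1 − r₁·B/P)/ln(1+r₁) ≈ 7.23 → 8 more payments.

20 payments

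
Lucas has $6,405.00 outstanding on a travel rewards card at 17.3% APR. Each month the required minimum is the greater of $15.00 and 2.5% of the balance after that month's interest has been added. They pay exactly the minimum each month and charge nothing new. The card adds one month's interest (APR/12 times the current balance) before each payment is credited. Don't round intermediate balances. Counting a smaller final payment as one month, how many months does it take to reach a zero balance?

Monthly rate r = 17.3%/12 = 1.44167% = 0.0144167.
While 2.5% of the post-interest balance exceeds $15.00, each month B ← (B·(1+r))·(1 − 0.025), i.e. B shrinks by the factor (1+r)·0.975 = 0.98906.
This holds for months 1–217. Entering month 218 the balance is $588.13; 2.5% of the post-interest balance is now below $15.00, so the flat $15.00 minimum applies from here.
From month 218 a fixed $15.00 at rate r clears $588.13 in 59 more payments. Total: 217 + 59 = 276 months.

276 months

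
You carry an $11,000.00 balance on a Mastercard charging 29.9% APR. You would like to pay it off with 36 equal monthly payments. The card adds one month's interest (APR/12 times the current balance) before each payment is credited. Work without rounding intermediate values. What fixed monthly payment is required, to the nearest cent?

Monthly rate r = 29.9%/12 = 2.49167% = 0.0249167.
Level-payment amortization: P = B₀·r / (1 − (1+r)^(−n)) = 11000.00·0.0249167 / (1 − 1.02492^(−36)).
Denominator 1 − (1+r)^(−36) = 0.587701264.
P = 274.083 / 0.587701264 ≈ 466.37.

$466.37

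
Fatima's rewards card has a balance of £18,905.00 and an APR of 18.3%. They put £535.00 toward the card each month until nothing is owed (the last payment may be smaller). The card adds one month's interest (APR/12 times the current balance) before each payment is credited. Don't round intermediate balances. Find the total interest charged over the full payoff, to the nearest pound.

£8,459

Monthly rate r = 18.3%/12 = 1.525% = 0.01525.
Payoff takes n = ⌈−ln(1 − rB₀/P)/ln(1+r)⌉ = ⌈51.147⌉ = 52 payments; the last is £78.97.
Total paid = 51·£535.00 + £78.97 = £27,363.97.
Total interest = total paid − principal = £27,363.97 − £18,905.00 = £8,458.97.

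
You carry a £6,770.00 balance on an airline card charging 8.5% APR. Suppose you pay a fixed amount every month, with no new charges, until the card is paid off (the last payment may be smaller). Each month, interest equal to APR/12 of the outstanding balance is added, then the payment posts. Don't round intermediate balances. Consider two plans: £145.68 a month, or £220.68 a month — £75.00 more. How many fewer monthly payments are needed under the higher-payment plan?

Monthly rate r = 8.5%/12 = 0.708333% = 0.00708333.
At £145.68/mo: n = ⌈−ln(1 − rB₀/P)/ln(1+r)⌉ = 57 payments (last £82.23); total interest = total paid − £6,770.00 = £1,470.31.
At £220.68/mo: 35 payments (last £157.23); total interest £890.35.
Payments saved = 57 − 35 = 22.

22 fewer payments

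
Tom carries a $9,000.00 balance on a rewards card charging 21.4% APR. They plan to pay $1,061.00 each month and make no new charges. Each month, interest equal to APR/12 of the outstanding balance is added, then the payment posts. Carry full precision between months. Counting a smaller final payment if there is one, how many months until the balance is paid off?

10 payments

Monthly rate r = 21.4%/12 = 1.78333% = 0.0178333.
Recurrence: B ← B·(1+r) − $1,061.00.
Month 1: interest $160.50; balance after payment $8,099.50.
Month 2: interest $144.44; balance after payment $7,182.94.
Closed form: n = −ln(1 − rB₀/P)/ln(1+r) = −ln(0.84873)/ln(1.01783) ≈ 9.279, so the balance reaches zero during payment 10.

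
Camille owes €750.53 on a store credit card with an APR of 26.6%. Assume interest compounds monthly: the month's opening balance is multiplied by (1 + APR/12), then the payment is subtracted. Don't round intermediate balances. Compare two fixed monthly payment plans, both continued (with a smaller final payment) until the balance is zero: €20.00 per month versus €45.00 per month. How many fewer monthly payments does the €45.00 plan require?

Monthly rate r = 26.6%/12 = 2.21667% = 0.0221667.
At €20.00/mo: n = ⌈−ln(1 − rB₀/P)/ln(1+r)⌉ = 82 payments (last €6.37); total interest = total paid − €750.53 = €875.84.
At €45.00/mo: 22 payments (last €2.39); total interest €196.86.
Payments saved = 82 − 22 = 60.

60 fewer payments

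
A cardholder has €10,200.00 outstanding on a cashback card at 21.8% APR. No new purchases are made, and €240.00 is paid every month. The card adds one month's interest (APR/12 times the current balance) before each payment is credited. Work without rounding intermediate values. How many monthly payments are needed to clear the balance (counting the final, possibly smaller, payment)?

83 payments

Monthly rate r = 21.8%/12 = 1.81667% = 0.0181667.
Recurrence: B ← B·(1+r) − €240.00.
Month 1: interest €185.30; balance after payment €10,145.30.
Month 2: interest €184.31; balance after payment €10,089.61.
Closed form: n = −ln(1 − rB₀/P)/ln(1+r) = −ln(0.22792)/ln(1.01817) ≈ 82.138, so the balance reaches zero during payment 83.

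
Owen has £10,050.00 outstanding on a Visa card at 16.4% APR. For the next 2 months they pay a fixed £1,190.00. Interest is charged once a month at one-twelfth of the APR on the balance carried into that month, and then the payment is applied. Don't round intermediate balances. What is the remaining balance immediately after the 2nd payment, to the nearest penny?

Monthly rate r = 16.4%/12 = 1.36667% = 0.0136667.
Each month: B ← B·(1+r) − £1,190.00.
Month 1: interest £137.35; balance after payment £8,997.35.
Month 2: interest £122.96; balance after payment £7,930.31.

£7,930.31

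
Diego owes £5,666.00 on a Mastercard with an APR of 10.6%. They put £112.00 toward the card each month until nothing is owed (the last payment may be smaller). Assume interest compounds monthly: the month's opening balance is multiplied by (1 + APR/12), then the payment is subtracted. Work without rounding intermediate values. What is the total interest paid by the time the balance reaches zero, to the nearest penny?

£1,875.44

Monthly rate r = 10.6%/12 = 0.883333% = 0.00883333.
Payoff takes n = ⌈−ln(1 − rB₀/P)/ln(1+r)⌉ = ⌈67.333⌉ = 68 payments; the last is £37.44.
Total paid = 67·£112.00 + £37.44 = £7,541.44.
Total interest = total paid − principal = £7,541.44 − £5,666.00 = £1,875.44.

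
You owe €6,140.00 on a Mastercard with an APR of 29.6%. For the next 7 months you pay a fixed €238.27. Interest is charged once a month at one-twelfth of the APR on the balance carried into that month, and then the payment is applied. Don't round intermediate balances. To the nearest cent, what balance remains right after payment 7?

Monthly rate r = 29.6%/12 = 2.46667% = 0.0246667.
Each month: B ← B·(1+r) − €238.27.
Month 1: interest €151.45; balance after payment €6,053.18.
Month 2: interest €149.31; balance after payment €5,964.23.
Month 3: interest €147.12; balance after payment €5,873.07.
Month 4: interest €144.87; balance after payment €5,779.67.
Month 5: interest €142.57; balance after payment €5,683.97.
Month 6: interest €140.20; balance after payment €5,585.90.
Month 7: interest €137.79; balance after payment €5,485.42.

€5,485.42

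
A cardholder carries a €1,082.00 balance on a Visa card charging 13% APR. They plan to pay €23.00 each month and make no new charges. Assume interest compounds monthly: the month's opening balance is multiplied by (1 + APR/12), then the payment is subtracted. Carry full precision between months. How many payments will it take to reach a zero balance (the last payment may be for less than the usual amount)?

67 months

Monthly rate r = 13%/12 = 1.08333% = 0.0108333.
Recurrence: B ← B·(1+r) − €23.00.
Month 1: interest €11.72; balance after payment €1,070.72.
Month 2: interest €11.60; balance after payment €1,059.32.
Closed form: n = −ln(1 − rB₀/P)/ln(1+r) = −ln(0.49036)/ln(1.01083) ≈ 66.135, so the balance reaches zero during payment 67.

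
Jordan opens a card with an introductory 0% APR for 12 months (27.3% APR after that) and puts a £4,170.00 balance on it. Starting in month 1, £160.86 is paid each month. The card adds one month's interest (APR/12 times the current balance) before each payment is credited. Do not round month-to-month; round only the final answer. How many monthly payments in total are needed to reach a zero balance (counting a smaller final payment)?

29 payments

Promo months 1–12 at r₀ = 0%/12 = 0; months 13+ at r₁ = 27.3%/12 = 0.02275.
After month 12 (no interest yet): B = £4,170.00 − 12·£160.86 = £2,239.68.
Then at r₁ with £160.86/mo: n₂ = −ln(1 − r₁·B/P)/ln(1+r₁) ≈ 16.93 → 17 more payments.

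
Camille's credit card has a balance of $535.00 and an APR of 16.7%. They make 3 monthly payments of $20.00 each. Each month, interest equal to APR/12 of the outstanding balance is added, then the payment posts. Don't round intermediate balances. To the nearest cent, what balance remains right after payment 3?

$496.81

Monthly rate r = 16.7%/12 = 1.39167% = 0.0139167.
Each month: B ← B·(1+r) − $20.00.
Month 1: interest $7.45; balance after payment $522.45.
Month 2: interest $7.27; balance after payment $509.72.
Month 3: interest $7.09; balance after payment $496.81.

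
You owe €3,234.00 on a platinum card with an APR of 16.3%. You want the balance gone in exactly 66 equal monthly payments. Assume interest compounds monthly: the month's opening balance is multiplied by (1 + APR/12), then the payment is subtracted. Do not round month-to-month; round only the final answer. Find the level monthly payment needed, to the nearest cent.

Monthly rate r = 16.3%/12 = 1.35833% = 0.0135833.
Level-payment amortization: P = B₀·r / (1 − (1+r)^(−n)) = 3234.00·0.0135833 / (1 − 1.01358^(−66)).
Denominator 1 − (1+r)^(−66) = 0.589535507.
P = 43.9285 / 0.589535507 ≈ 74.51.

€74.51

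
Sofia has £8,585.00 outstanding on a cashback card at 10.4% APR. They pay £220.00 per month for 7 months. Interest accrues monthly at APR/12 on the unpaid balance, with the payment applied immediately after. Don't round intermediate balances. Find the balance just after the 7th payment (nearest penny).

£7,538.94

Monthly rate r = 10.4%/12 = 0.866667% = 0.00866667.
Each month: B ← B·(1+r) − £220.00.
Month 1: interest £74.40; balance after payment £8,439.40.
Month 2: interest £73.14; balance after payment £8,292.54.
Month 3: interest £71.87; balance after payment £8,144.41.
Month 4: interest £70.58; balance after payment £7,995.00.
Month 5: interest £69.29; balance after payment £7,844.29.
Month 6: interest £67.98; balance after payment £7,692.27.
Month 7: interest £66.67; balance after payment £7,538.94.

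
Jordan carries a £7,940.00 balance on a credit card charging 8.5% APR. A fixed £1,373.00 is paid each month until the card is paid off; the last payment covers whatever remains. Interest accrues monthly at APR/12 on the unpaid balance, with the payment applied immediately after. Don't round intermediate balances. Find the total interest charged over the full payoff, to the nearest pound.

Monthly rate r = 8.5%/12 = 0.708333% = 0.00708333.
Payoff takes n = ⌈−ln(1 − rB₀/P)/ln(1+r)⌉ = ⌈5.926⌉ = 6 payments; the last is £1,271.22.
Total paid = 5·£1,373.00 + £1,271.22 = £8,136.22.
Total interest = total paid − principal = £8,136.22 − £7,940.00 = £196.22.

£196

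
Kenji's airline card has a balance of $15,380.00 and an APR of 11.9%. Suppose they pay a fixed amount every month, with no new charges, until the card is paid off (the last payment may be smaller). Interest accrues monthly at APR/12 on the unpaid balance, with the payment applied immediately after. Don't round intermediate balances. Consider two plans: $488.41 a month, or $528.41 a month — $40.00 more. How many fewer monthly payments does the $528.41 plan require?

Monthly rate r = 11.9%/12 = 0.991667% = 0.00991667.
At $488.41/mo: n = ⌈−ln(1 − rB₀/P)/ln(1+r)⌉ = 38 payments (last $458.33); total interest = total paid − $15,380.00 = $3,149.50.
At $528.41/mo: 35 payments (last $271.91); total interest $2,857.85.
Payments saved = 38 − 35 = 3.

3 fewer payments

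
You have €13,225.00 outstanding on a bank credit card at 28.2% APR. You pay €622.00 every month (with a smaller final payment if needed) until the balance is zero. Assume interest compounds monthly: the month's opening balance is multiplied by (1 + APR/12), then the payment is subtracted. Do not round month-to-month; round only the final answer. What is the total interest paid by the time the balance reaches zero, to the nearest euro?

€5,319

Monthly rate r = 28.2%/12 = 2.35% = 0.0235.
Payoff takes n = ⌈−ln(1 − rB₀/P)/ln(1+r)⌉ = ⌈29.811⌉ = 30 payments; the last is €505.82.
Total paid = 29·€622.00 + €505.82 = €18,543.82.
Total interest = total paid − principal = €18,543.82 − €13,225.00 = €5,318.82.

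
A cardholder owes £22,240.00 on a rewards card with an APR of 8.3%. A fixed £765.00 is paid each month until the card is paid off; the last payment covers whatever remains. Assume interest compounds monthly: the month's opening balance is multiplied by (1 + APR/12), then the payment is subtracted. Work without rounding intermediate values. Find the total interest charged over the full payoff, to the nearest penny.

Monthly rate r = 8.3%/12 = 0.691667% = 0.00691667.
Payoff takes n = ⌈−ln(1 − rB₀/P)/ln(1+r)⌉ = ⌈32.569⌉ = 33 payments; the last is £436.13.
Total paid = 32·£765.00 + £436.13 = £24,916.13.
Total interest = total paid − principal = £24,916.13 − £22,240.00 = £2,676.13.

£2,676.13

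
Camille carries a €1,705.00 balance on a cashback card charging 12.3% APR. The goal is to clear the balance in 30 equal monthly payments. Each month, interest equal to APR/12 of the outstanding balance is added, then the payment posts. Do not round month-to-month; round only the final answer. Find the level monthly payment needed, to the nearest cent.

Monthly rate r = 12.3%/12 = 1.025% = 0.01025.
Level-payment amortization: P = B₀·r / (1 − (1+r)^(−n)) = 1705.00·0.01025 / (1 − 1.01025^(−30)).
Denominator 1 − (1+r)^(−30) = 0.263565329.
P = 17.4763 / 0.263565329 ≈ 66.31.

€66.31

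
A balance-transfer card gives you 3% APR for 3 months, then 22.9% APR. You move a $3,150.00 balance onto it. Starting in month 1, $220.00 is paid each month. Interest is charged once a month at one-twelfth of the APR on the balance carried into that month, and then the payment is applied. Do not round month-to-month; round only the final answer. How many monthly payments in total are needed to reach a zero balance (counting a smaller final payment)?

17 payments

Promo months 1–3 at r₀ = 3%/12 = 0.0025; months 4+ at r₁ = 22.9%/12 = 0.0190833.
After month 3: iterate B ← B·(1+r₀) − $220.00 for 3 months → $2,512.03.
Then at r₁ with $220.00/mo: n₂ = −ln(1 − r₁·B/P)/ln(1+r₁) ≈ 13.00 → 14 more payments.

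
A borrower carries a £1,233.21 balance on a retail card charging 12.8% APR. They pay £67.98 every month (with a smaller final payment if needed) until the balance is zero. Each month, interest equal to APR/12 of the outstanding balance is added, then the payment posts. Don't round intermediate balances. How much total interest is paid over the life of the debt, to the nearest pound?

Monthly rate r = 12.8%/12 = 1.06667% = 0.0106667.
Payoff takes n = ⌈−ln(1 − rB₀/P)/ln(1+r)⌉ = ⌈20.269⌉ = 21 payments; the last is £18.33.
Total paid = 20·£67.98 + £18.33 = £1,377.93.
Total interest = total paid − principal = £1,377.93 − £1,233.21 = £144.72.

£145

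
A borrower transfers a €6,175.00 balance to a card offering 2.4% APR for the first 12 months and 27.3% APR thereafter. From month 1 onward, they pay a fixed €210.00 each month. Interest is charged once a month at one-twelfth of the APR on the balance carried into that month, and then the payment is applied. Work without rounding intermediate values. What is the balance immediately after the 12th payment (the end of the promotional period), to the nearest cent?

Promo months 1–12 at r₀ = 2.4%/12 = 0.002; months 13+ at r₁ = 27.3%/12 = 0.02275.
After month 12: iterate B ← B·(1+r₀) − €210.00 for 12 months → €3,776.94.

€3,776.94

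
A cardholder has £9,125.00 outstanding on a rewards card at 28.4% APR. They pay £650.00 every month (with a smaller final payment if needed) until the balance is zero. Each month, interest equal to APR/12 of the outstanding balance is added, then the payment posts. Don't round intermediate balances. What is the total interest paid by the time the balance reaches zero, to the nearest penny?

£2,098.37

Monthly rate r = 28.4%/12 = 2.36667% = 0.0236667.
Payoff takes n = ⌈−ln(1 − rB₀/P)/ln(1+r)⌉ = ⌈17.264⌉ = 18 payments; the last is £173.37.
Total paid = 17·£650.00 + £173.37 = £11,223.37.
Total interest = total paid − principal = £11,223.37 − £9,125.00 = £2,098.37.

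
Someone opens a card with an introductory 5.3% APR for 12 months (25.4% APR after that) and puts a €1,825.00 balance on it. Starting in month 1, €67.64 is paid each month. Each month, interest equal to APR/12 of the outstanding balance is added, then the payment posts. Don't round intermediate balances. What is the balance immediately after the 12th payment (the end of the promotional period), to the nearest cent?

€1,092.42

Promo months 1–12 at r₀ = 5.3%/12 = 0.00441667; months 13+ at r₁ = 25.4%/12 = 0.0211667.
After month 12: iterate B ← B·(1+r₀) − €67.64 for 12 months → €1,092.42.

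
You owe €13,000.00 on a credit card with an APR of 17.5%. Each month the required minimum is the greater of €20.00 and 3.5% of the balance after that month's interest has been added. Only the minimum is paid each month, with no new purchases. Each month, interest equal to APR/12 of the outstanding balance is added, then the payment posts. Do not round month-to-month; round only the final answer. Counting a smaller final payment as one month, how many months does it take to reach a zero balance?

Monthly rate r = 17.5%/12 = 1.45833% = 0.0145833.
While 3.5% of the post-interest balance exceeds €20.00, each month B ← (B·(1+r))·(1 − 0.035), i.e. B shrinks by the factor (1+r)·0.965 = 0.97907.
This holds for months 1–149. Entering month 150 the balance is €556.40; 3.5% of the post-interest balance is now below €20.00, so the flat €20.00 minimum applies from here.
From month 150 a fixed €20.00 at rate r clears €556.40 in 36 more payments. Total: 149 + 36 = 185 months.

185 months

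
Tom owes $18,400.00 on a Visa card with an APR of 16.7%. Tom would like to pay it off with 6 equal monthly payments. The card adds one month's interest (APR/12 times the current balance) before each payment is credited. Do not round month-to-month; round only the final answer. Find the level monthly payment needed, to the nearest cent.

$3,217.76

Monthly rate r = 16.7%/12 = 1.39167% = 0.0139167.
Level-payment amortization: P = B₀·r / (1 − (1+r)^(−n)) = 18400.00·0.0139167 / (1 − 1.01392^(−6)).
Denominator 1 − (1+r)^(−6) = 0.0795791925.
P = 256.067 / 0.0795791925 ≈ 3217.76.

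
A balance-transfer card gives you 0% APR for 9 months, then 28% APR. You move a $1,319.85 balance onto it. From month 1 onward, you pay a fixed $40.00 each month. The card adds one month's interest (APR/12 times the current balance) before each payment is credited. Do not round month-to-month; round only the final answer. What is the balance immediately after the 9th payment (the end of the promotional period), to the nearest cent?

Promo months 1–9 at r₀ = 0%/12 = 0; months 10+ at r₁ = 28%/12 = 0.0233333.
After month 9 (no interest yet): B = $1,319.85 − 9·$40.00 = $959.85.

$959.85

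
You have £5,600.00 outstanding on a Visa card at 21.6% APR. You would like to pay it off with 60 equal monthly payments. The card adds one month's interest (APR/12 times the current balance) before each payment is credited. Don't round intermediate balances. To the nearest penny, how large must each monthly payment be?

£153.40

Monthly rate r = 21.6%/12 = 1.8% = 0.018.
Level-payment amortization: P = B₀·r / (1 − (1+r)^(−n)) = 5600.00·0.018 / (1 − 1.018^(−60)).
Denominator 1 − (1+r)^(−60) = 0.657126974.
P = 100.8 / 0.657126974 ≈ 153.40.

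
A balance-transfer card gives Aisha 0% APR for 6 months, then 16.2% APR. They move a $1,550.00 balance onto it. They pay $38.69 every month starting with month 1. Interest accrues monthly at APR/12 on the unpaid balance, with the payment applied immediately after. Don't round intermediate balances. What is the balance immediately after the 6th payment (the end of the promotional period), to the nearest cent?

Promo months 1–6 at r₀ = 0%/12 = 0; months 7+ at r₁ = 16.2%/12 = 0.0135.
After month 6 (no interest yet): B = $1,550.00 − 6·$38.69 = $1,317.86.

$1,317.86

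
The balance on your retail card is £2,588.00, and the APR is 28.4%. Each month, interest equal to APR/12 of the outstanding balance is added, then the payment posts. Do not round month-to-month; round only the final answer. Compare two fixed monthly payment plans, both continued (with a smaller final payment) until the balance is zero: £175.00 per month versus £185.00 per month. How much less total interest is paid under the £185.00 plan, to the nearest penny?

Monthly rate r = 28.4%/12 = 2.36667% = 0.0236667.
At £175.00/mo: n = ⌈−ln(1 − rB₀/P)/ln(1+r)⌉ = 19 payments (last £73.37); total interest = total paid − £2,588.00 = £635.37.
At £185.00/mo: 18 payments (last £35.46); total interest £592.46.
Interest saved = £635.37 − £592.46 = £42.91.

£42.91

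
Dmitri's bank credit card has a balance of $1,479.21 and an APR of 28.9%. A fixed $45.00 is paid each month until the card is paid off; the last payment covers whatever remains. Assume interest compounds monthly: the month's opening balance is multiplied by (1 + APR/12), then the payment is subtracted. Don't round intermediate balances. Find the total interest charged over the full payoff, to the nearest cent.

$1,486.83

Monthly rate r = 28.9%/12 = 2.40833% = 0.0240833.
Payoff takes n = ⌈−ln(1 − rB₀/P)/ln(1+r)⌉ = ⌈65.911⌉ = 66 payments; the last is $41.04.
Total paid = 65·$45.00 + $41.04 = $2,966.04.
Total interest = total paid − principal = $2,966.04 − $1,479.21 = $1,486.83.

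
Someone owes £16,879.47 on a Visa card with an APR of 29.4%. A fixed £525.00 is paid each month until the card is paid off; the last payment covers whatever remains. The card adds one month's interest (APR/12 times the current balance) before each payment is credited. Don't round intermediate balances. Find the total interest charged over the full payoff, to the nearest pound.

Monthly rate r = 29.4%/12 = 2.45% = 0.0245.
Payoff takes n = ⌈−ln(1 − rB₀/P)/ln(1+r)⌉ = ⌈64.029⌉ = 65 payments; the last is £15.26.
Total paid = 64·£525.00 + £15.26 = £33,615.26.
Total interest = total paid − principal = £33,615.26 − £16,879.47 = £16,735.79.

£16,736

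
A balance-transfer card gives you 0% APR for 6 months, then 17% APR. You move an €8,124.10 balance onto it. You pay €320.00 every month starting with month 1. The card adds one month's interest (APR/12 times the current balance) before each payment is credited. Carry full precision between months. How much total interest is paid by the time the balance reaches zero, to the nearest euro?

€1,101

Promo months 1–6 at r₀ = 0%/12 = 0; months 7+ at r₁ = 17%/12 = 0.0141667.
After month 6 (no interest yet): B = €8,124.10 − 6·€320.00 = €6,204.10.
Then at r₁ with €320.00/mo: n₂ = −ln(1 − r₁·B/P)/ln(1+r₁) ≈ 22.83 → 23 more payments.
Total paid = 28·€320.00 + €265.02 = €9,225.02; interest = €9,225.02 − €8,124.10 = €1,100.92.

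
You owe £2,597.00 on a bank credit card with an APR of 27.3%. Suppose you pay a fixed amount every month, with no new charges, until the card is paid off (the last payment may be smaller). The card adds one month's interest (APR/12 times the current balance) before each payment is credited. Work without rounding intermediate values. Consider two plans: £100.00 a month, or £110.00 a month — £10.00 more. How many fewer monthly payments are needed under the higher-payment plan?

5 fewer payments

Monthly rate r = 27.3%/12 = 2.275% = 0.02275.
At £100.00/mo: n = ⌈−ln(1 − rB₀/P)/ln(1+r)⌉ = 40 payments (last £72.62); total interest = total paid − £2,597.00 = £1,375.62.
At £110.00/mo: 35 payments (last £26.76); total interest £1,169.76.
Payments saved = 40 − 35 = 5.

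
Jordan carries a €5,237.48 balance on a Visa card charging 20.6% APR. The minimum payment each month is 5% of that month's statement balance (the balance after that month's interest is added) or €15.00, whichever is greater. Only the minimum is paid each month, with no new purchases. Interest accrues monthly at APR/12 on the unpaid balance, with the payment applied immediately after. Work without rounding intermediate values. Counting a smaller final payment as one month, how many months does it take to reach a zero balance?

Monthly rate r = 20.6%/12 = 1.71667% = 0.0171667.
While 5% of the post-interest balance exceeds €15.00, each month B ← (B·(1+r))·(1 − 0.05), i.e. B shrinks by the factor (1+r)·0.95 = 0.96631.
This holds for months 1–84. Entering month 85 the balance is €294.34; 5% of the post-interest balance is now below €15.00, so the flat €15.00 minimum applies from here.
From month 85 a fixed €15.00 at rate r clears €294.34 in 25 more payments. Total: 84 + 25 = 109 months.

109 months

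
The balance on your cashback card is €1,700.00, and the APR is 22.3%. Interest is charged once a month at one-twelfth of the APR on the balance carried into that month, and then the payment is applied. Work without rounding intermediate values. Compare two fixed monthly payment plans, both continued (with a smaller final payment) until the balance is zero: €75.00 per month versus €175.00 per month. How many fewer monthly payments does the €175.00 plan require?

19 fewer payments

Monthly rate r = 22.3%/12 = 1.85833% = 0.0185833.
At €75.00/mo: n = ⌈−ln(1 − rB₀/P)/ln(1+r)⌉ = 30 payments (last €52.55); total interest = total paid − €1,700.00 = €527.55.
At €175.00/mo: 11 payments (last €142.45); total interest €192.45.
Payments saved = 30 − 11 = 19.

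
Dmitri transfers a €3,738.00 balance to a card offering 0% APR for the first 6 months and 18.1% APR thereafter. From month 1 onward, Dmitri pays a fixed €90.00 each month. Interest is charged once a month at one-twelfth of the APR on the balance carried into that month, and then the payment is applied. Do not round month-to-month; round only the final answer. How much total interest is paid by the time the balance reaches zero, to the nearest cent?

Promo months 1–6 at r₀ = 0%/12 = 0; months 7+ at r₁ = 18.1%/12 = 0.0150833.
After month 6 (no interest yet): B = €3,738.00 − 6·€90.00 = €3,198.00.
Then at r₁ with €90.00/mo: n₂ = −ln(1 − r₁·B/P)/ln(1+r₁) ≈ 51.29 → 52 more payments.
Total paid = 57·€90.00 + €25.87 = €5,155.87; interest = €5,155.87 − €3,738.00 = €1,417.87.

€1,417.87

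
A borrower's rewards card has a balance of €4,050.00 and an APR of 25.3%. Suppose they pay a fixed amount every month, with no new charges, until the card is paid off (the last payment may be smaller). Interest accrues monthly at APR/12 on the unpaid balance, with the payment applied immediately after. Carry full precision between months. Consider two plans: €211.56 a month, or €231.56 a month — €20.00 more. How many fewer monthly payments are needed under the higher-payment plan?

2 fewer payments

Monthly rate r = 25.3%/12 = 2.10833% = 0.0210833.
At €211.56/mo: n = ⌈−ln(1 − rB₀/P)/ln(1+r)⌉ = 25 payments (last €163.83); total interest = total paid − €4,050.00 = €1,191.27.
At €231.56/mo: 23 payments (last €11.66); total interest €1,055.98.
Payments saved = 25 − 23 = 2.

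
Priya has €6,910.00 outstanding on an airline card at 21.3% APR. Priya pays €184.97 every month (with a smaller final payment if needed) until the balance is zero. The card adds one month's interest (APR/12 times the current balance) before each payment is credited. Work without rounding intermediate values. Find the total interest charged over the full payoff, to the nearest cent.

€4,527.92

Monthly rate r = 21.3%/12 = 1.775% = 0.01775.
Payoff takes n = ⌈−ln(1 − rB₀/P)/ln(1+r)⌉ = ⌈61.835⌉ = 62 payments; the last is €154.75.
Total paid = 61·€184.97 + €154.75 = €11,437.92.
Total interest = total paid − principal = €11,437.92 − €6,910.00 = €4,527.92.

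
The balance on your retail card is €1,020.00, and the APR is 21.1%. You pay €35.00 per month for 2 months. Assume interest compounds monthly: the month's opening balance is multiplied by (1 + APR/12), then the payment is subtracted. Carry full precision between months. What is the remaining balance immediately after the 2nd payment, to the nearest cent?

Monthly rate r = 21.1%/12 = 1.75833% = 0.0175833.
Each month: B ← B·(1+r) − €35.00.
Month 1: interest €17.94; balance after payment €1,002.93.
Month 2: interest €17.63; balance after payment €985.57.

€985.57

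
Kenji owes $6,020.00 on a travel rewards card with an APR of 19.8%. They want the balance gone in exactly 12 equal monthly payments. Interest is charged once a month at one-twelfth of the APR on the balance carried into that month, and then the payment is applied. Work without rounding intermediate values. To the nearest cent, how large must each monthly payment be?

Monthly rate r = 19.8%/12 = 1.65% = 0.0165.
Level-payment amortization: P = B₀·r / (1 − (1+r)^(−n)) = 6020.00·0.0165 / (1 − 1.0165^(−12)).
Denominator 1 − (1+r)^(−12) = 0.178303562.
P = 99.33 / 0.178303562 ≈ 557.08.

$557.08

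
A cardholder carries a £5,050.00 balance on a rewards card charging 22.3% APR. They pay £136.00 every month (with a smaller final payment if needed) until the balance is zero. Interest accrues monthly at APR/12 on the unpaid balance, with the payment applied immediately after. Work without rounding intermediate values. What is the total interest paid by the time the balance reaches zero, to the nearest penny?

£3,601.88

Monthly rate r = 22.3%/12 = 1.85833% = 0.0185833.
Payoff takes n = ⌈−ln(1 − rB₀/P)/ln(1+r)⌉ = ⌈63.615⌉ = 64 payments; the last is £83.88.
Total paid = 63·£136.00 + £83.88 = £8,651.88.
Total interest = total paid − principal = £8,651.88 − £5,050.00 = £3,601.88.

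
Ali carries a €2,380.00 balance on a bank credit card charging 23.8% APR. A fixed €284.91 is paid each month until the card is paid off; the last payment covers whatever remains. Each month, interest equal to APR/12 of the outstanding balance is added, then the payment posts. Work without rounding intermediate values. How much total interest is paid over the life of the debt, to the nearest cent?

€248.26

Monthly rate r = 23.8%/12 = 1.98333% = 0.0198333.
Payoff takes n = ⌈−ln(1 − rB₀/P)/ln(1+r)⌉ = ⌈9.223⌉ = 10 payments; the last is €64.07.
Total paid = 9·€284.91 + €64.07 = €2,628.26.
Total interest = total paid − principal = €2,628.26 − €2,380.00 = €248.26.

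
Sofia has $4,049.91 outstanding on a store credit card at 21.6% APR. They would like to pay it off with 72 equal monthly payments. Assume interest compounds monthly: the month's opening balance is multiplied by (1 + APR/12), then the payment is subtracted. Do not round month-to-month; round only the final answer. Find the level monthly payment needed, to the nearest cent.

$100.80

Monthly rate r = 21.6%/12 = 1.8% = 0.018.
Level-payment amortization: P = B₀·r / (1 − (1+r)^(−n)) = 4049.91·0.018 / (1 − 1.018^(−72)).
Denominator 1 − (1+r)^(−72) = 0.723203889.
P = 72.8984 / 0.723203889 ≈ 100.80.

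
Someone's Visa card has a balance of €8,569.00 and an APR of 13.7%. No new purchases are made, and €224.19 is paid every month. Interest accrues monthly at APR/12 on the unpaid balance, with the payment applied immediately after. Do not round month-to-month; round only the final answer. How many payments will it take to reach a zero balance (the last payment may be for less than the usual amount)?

Monthly rate r = 13.7%/12 = 1.14167% = 0.0114167.
Recurrence: B ← B·(1+r) − €224.19.
Month 1: interest €97.83; balance after payment €8,442.64.
Month 2: interest €96.39; balance after payment €8,314.84.
Closed form: n = −ln(1 − rB₀/P)/ln(1+r) = −ln(0.56363)/ln(1.01142) ≈ 50.507, so the balance reaches zero during payment 51.

51 payments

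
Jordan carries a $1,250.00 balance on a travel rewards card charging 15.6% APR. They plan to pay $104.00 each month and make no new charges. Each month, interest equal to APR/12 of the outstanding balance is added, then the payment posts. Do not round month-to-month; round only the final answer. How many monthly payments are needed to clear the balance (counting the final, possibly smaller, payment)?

Monthly rate r = 15.6%/12 = 1.3% = 0.013.
Recurrence: B ← B·(1+r) − $104.00.
Month 1: interest $16.25; balance after payment $1,162.25.
Month 2: interest $15.11; balance after payment $1,073.36.
Closed form: n = −ln(1 − rB₀/P)/ln(1+r) = −ln(0.84375)/ln(1.013) ≈ 13.154, so the balance reaches zero during payment 14.

14 payments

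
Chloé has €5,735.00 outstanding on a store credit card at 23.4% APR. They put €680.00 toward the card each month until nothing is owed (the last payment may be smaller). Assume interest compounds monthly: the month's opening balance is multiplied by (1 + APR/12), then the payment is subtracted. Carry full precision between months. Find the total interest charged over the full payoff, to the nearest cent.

Monthly rate r = 23.4%/12 = 1.95% = 0.0195.
Payoff takes n = ⌈−ln(1 − rB₀/P)/ln(1+r)⌉ = ⌈9.304⌉ = 10 payments; the last is €207.93.
Total paid = 9·€680.00 + €207.93 = €6,327.93.
Total interest = total paid − principal = €6,327.93 − €5,735.00 = €592.93.

€592.93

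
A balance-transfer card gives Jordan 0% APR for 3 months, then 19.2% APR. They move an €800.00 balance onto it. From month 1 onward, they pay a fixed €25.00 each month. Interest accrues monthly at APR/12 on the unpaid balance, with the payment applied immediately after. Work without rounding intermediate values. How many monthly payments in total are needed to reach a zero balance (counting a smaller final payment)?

Promo months 1–3 at r₀ = 0%/12 = 0; months 4+ at r₁ = 19.2%/12 = 0.016.
After month 3 (no interest yet): B = €800.00 − 3·€25.00 = €725.00.
Then at r₁ with €25.00/mo: n₂ = −ln(1 − r₁·B/P)/ln(1+r₁) ≈ 39.29 → 40 more payments.

43 months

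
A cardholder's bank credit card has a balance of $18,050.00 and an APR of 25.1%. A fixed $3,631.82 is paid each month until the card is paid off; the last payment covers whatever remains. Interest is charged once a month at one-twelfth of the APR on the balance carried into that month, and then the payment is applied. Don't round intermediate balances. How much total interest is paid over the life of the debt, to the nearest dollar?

Monthly rate r = 25.1%/12 = 2.09167% = 0.0209167.
Payoff takes n = ⌈−ln(1 − rB₀/P)/ln(1+r)⌉ = ⌈5.302⌉ = 6 payments; the last is $1,106.22.
Total paid = 5·$3,631.82 + $1,106.22 = $19,265.32.
Total interest = total paid − principal = $19,265.32 − $18,050.00 = $1,215.32.

$1,215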